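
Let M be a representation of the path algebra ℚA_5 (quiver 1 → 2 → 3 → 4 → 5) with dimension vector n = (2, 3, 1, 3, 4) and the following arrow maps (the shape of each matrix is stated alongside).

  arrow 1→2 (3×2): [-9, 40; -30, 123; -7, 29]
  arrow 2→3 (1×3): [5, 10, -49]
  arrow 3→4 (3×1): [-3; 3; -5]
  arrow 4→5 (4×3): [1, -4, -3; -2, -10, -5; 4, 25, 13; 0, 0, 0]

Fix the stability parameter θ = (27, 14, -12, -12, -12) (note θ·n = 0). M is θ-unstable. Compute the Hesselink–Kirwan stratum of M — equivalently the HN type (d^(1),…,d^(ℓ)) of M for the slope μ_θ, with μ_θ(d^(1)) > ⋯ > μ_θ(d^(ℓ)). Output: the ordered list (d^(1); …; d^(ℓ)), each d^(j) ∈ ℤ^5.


Via rank(M_{q-1}∘⋯∘M_p): M ≅ I[1,2], I[1,5], I[2,2], I[4,5]^2, I[5,5].
μ_θ-semistable layers: μ^(1)=41/2; μ^(2)=14; μ^(3)=1; μ^(4)=-12

((1, 1, 0, 0, 0); (0, 1, 0, 0, 0); (1, 1, 1, 1, 1); (0, 0, 0, 2, 3))


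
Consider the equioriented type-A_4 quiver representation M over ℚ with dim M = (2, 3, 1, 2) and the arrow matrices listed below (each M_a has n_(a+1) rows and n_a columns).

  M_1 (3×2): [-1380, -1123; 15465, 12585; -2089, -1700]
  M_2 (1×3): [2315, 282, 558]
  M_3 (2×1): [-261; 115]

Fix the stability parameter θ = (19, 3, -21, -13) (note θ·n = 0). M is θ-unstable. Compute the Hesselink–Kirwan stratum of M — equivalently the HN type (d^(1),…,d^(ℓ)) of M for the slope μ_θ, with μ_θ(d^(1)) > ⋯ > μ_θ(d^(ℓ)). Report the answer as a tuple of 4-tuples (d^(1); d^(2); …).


Barcode: M ≅ I[1,2], I[1,4], I[2,2], I[4,4]. HN layers by μ_θ (4 steps, strictly decreasing):
  μ^(1)=11; μ^(2)=3; μ^(3)=-3; μ^(4)=-13

((1, 1, 0, 0); (0, 1, 0, 0); (1, 1, 1, 1); (0, 0, 0, 1))


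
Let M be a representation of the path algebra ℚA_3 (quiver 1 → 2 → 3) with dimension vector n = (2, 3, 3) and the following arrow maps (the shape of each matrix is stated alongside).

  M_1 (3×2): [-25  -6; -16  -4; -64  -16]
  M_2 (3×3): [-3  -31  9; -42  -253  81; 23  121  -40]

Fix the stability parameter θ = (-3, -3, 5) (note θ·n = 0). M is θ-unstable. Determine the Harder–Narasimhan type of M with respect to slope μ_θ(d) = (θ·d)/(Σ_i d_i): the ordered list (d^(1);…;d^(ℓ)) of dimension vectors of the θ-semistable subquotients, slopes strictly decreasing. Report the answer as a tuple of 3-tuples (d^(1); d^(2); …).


Interval decomposition of M: I[1,3]^2, I[2,3].
HN type (ℓ=2): μ^(1)=5; μ^(2)=-3

((0, 0, 3); (2, 3, 0))


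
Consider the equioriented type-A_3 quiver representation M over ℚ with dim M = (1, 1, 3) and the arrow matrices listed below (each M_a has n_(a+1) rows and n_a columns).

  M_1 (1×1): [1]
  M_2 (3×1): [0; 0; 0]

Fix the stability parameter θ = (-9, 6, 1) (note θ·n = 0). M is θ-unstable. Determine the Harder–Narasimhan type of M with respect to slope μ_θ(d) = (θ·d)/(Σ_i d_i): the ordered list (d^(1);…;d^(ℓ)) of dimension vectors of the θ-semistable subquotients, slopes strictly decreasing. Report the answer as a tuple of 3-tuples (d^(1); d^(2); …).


Via rank(M_{q-1}∘⋯∘M_p): M ≅ I[1,2], I[3,3]^3.
μ_θ-semistable layers: μ^(1)=6; μ^(2)=1; μ^(3)=-9

((0, 1, 0); (0, 0, 3); (1, 0, 0))


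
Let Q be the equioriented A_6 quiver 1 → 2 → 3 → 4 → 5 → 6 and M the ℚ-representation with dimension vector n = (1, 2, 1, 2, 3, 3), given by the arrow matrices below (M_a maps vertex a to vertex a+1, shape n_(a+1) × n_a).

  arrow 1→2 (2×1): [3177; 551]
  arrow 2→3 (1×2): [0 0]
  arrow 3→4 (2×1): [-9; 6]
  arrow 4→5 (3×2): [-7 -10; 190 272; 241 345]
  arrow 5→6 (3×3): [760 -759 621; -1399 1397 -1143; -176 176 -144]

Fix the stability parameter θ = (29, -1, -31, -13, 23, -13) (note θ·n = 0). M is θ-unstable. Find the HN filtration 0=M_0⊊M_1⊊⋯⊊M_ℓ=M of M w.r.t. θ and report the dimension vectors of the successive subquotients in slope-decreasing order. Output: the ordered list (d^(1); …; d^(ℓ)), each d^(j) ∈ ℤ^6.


Via rank(M_{q-1}∘⋯∘M_p): M ≅ I[1,2], I[2,2], I[3,6], I[4,6], I[5,5], I[6,6].
μ_θ-semistable layers: μ^(1)=23; μ^(2)=14; μ^(3)=5; μ^(4)=-1; μ^(5)=-13; μ^(6)=-31

((0, 0, 0, 0, 1, 0); (1, 1, 0, 0, 0, 0); (0, 0, 0, 0, 2, 2); (0, 1, 0, 0, 0, 0); (0, 0, 0, 2, 0, 1); (0, 0, 1, 0, 0, 0))


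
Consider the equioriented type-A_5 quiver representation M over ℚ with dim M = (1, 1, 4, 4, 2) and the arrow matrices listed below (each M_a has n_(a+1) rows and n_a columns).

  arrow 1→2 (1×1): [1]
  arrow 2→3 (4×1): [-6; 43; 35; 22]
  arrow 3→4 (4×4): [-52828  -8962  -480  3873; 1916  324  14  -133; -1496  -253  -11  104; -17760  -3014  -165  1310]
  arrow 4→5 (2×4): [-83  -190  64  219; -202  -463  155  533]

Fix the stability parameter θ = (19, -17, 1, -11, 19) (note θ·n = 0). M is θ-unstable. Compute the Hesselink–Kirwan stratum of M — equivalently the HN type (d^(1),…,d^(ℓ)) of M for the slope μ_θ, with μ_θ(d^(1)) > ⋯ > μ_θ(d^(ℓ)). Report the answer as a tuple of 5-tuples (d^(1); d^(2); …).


Via rank(M_{q-1}∘⋯∘M_p): M ≅ I[1,5], I[3,3], I[3,4], I[3,5], I[4,4].
μ_θ-semistable layers: μ^(1)=19; μ^(2)=1; μ^(3)=-2; μ^(4)=-5; μ^(5)=-11

((0, 0, 0, 0, 2); (0, 0, 1, 0, 0); (1, 1, 1, 1, 0); (0, 0, 2, 2, 0); (0, 0, 0, 1, 0))


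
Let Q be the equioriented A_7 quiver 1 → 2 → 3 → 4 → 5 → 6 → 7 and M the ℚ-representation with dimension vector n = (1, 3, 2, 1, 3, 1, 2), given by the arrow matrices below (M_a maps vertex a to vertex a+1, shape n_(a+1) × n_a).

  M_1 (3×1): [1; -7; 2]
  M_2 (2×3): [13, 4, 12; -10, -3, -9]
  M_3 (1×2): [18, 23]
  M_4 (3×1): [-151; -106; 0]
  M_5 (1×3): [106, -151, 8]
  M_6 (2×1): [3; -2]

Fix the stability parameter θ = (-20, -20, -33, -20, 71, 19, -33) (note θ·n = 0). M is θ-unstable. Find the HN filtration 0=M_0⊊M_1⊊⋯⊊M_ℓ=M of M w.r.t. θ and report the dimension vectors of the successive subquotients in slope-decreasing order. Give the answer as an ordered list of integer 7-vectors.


Via rank(M_{q-1}∘⋯∘M_p): M ≅ I[1,5], I[2,2], I[2,3], I[5,5], I[5,7], I[7,7].
μ_θ-semistable layers: μ^(1)=71; μ^(2)=19; μ^(3)=-20; μ^(4)=-73/3; μ^(5)=-53/2; μ^(6)=-33

((0, 0, 0, 0, 2, 0, 0); (0, 0, 0, 0, 1, 1, 1); (0, 1, 0, 1, 0, 0, 0); (1, 1, 1, 0, 0, 0, 0); (0, 1, 1, 0, 0, 0, 0); (0, 0, 0, 0, 0, 0, 1))


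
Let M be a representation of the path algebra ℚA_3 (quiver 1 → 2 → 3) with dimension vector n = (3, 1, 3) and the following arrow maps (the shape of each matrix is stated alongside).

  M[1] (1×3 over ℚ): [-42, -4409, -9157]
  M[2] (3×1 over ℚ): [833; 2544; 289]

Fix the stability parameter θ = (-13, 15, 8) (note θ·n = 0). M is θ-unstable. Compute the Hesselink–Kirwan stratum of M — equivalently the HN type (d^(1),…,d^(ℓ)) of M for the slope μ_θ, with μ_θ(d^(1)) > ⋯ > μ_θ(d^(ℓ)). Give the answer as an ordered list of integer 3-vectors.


Barcode: M ≅ I[1,1]^2, I[1,3], I[3,3]^2. HN layers by μ_θ (3 steps, strictly decreasing):
  μ^(1)=23/2; μ^(2)=8; μ^(3)=-13

((0, 1, 1); (0, 0, 2); (3, 0, 0))


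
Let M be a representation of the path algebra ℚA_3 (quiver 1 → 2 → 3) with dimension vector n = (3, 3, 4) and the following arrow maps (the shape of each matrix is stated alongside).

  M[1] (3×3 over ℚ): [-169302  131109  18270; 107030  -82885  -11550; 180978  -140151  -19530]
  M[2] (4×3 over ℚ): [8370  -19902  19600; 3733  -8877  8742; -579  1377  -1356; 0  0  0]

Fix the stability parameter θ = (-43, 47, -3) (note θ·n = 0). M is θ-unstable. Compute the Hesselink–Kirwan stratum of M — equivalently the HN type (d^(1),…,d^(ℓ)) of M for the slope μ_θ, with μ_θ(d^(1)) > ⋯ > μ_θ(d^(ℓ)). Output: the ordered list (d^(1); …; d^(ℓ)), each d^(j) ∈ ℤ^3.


Via rank(M_{q-1}∘⋯∘M_p): M ≅ I[1,1]^2, I[1,2], I[2,3]^2, I[3,3]^2.
μ_θ-semistable layers: μ^(1)=47; μ^(2)=22; μ^(3)=-3; μ^(4)=-43

((0, 1, 0); (0, 2, 2); (0, 0, 2); (3, 0, 0))


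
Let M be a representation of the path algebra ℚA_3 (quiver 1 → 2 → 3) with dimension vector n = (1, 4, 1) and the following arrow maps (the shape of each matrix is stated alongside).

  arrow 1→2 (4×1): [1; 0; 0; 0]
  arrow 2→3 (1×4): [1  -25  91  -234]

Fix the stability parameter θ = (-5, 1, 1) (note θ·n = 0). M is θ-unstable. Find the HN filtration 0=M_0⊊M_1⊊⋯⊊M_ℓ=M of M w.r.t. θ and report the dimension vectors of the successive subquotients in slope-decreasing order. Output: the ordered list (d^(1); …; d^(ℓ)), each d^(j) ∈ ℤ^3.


Interval decomposition of M: I[1,3], I[2,2]^3.
HN type (ℓ=2): μ^(1)=1; μ^(2)=-5

((0, 4, 1); (1, 0, 0))


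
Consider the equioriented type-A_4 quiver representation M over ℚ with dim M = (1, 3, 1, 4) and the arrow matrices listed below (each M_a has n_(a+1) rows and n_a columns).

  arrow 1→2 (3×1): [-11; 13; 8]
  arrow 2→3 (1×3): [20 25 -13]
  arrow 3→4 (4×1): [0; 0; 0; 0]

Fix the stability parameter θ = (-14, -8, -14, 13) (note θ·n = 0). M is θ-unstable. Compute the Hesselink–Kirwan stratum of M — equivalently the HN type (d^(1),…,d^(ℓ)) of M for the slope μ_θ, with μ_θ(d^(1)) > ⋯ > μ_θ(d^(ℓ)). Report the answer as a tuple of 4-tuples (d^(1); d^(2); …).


Interval decomposition of M: I[1,3], I[2,2]^2, I[4,4]^4.
HN type (ℓ=4): μ^(1)=13; μ^(2)=-8; μ^(3)=-11; μ^(4)=-14

((0, 0, 0, 4); (0, 2, 0, 0); (0, 1, 1, 0); (1, 0, 0, 0))


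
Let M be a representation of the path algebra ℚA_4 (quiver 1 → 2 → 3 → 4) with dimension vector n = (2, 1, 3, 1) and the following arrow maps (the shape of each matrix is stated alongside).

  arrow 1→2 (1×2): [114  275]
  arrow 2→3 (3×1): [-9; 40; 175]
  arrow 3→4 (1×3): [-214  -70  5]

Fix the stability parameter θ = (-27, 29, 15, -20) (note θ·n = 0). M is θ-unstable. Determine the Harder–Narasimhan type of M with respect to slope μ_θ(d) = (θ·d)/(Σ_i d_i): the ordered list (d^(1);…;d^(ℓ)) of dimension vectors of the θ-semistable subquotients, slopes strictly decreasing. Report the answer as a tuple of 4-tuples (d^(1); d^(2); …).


Barcode: M ≅ I[1,1], I[1,4], I[3,3]^2. HN layers by μ_θ (3 steps, strictly decreasing):
  μ^(1)=15; μ^(2)=8; μ^(3)=-27

((0, 0, 2, 0); (0, 1, 1, 1); (2, 0, 0, 0))


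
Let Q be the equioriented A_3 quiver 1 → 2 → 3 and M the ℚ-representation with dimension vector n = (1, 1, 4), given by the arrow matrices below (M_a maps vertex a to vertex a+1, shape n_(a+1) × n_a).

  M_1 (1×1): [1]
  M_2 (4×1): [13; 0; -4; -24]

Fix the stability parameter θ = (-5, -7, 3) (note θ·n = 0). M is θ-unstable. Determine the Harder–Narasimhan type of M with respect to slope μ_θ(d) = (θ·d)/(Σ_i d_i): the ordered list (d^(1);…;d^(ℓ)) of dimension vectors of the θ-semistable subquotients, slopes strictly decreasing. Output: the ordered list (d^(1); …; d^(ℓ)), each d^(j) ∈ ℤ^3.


Interval decomposition of M: I[1,3], I[3,3]^3.
HN type (ℓ=2): μ^(1)=3; μ^(2)=-6

((0, 0, 4); (1, 1, 0))


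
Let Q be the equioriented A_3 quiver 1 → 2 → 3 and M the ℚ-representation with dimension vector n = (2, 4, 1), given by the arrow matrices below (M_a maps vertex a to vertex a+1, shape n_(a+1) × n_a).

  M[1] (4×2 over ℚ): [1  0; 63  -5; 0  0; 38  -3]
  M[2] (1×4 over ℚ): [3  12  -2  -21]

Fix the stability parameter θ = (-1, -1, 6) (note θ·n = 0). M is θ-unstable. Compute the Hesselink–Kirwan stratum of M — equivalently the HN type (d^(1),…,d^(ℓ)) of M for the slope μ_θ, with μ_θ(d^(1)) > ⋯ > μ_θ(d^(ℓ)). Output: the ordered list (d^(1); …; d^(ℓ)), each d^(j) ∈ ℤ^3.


Barcode: M ≅ I[1,2], I[1,3], I[2,2]^2. HN layers by μ_θ (2 steps, strictly decreasing):
  μ^(1)=6; μ^(2)=-1

((0, 0, 1); (2, 4, 0))


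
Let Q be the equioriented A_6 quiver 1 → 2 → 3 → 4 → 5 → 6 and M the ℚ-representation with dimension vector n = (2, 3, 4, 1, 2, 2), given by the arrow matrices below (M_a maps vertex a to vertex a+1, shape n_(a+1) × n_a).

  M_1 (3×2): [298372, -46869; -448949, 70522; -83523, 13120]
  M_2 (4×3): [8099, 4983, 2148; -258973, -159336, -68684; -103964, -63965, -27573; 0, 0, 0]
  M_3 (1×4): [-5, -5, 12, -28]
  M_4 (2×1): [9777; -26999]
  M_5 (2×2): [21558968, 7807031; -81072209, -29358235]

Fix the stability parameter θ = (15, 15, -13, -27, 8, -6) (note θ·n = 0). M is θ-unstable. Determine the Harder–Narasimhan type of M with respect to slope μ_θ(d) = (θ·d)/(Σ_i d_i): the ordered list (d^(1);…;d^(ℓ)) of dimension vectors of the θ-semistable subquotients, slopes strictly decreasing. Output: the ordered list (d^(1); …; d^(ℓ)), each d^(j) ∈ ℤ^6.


Via rank(M_{q-1}∘⋯∘M_p): M ≅ I[1,3], I[1,6], I[2,3], I[3,3], I[5,6].
μ_θ-semistable layers: μ^(1)=17/3; μ^(2)=1; μ^(3)=-5/2; μ^(4)=-13

((1, 1, 1, 0, 0, 0); (0, 1, 1, 0, 2, 2); (1, 1, 1, 1, 0, 0); (0, 0, 1, 0, 0, 0))


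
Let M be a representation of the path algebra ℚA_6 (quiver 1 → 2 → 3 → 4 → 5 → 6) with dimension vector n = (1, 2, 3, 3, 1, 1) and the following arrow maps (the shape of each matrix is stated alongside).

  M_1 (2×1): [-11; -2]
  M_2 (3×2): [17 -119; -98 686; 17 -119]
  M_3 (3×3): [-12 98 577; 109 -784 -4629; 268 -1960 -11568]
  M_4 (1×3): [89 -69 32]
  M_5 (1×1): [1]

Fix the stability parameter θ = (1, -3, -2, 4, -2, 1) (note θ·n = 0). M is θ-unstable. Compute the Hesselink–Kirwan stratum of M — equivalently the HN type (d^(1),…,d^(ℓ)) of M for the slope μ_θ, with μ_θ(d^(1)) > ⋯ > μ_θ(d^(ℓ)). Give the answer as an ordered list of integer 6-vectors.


Interval decomposition of M: I[1,6], I[2,2], I[3,3], I[3,4], I[4,4].
HN type (ℓ=5): μ^(1)=4; μ^(2)=1; μ^(3)=-4/3; μ^(4)=-2; μ^(5)=-3

((0, 0, 0, 2, 0, 0); (0, 0, 0, 1, 1, 1); (1, 1, 1, 0, 0, 0); (0, 0, 2, 0, 0, 0); (0, 1, 0, 0, 0, 0))


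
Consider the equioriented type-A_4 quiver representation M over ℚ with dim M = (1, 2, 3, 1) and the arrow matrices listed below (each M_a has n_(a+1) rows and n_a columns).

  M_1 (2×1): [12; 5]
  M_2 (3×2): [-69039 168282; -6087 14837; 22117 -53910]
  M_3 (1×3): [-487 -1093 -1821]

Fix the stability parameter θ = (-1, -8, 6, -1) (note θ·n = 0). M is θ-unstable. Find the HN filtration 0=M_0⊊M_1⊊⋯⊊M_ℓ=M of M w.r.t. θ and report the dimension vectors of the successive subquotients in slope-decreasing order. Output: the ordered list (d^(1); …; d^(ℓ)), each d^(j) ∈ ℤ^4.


Barcode: M ≅ I[1,4], I[2,3], I[3,3]. HN layers by μ_θ (4 steps, strictly decreasing):
  μ^(1)=6; μ^(2)=5/2; μ^(3)=-9/2; μ^(4)=-8

((0, 0, 2, 0); (0, 0, 1, 1); (1, 1, 0, 0); (0, 1, 0, 0))


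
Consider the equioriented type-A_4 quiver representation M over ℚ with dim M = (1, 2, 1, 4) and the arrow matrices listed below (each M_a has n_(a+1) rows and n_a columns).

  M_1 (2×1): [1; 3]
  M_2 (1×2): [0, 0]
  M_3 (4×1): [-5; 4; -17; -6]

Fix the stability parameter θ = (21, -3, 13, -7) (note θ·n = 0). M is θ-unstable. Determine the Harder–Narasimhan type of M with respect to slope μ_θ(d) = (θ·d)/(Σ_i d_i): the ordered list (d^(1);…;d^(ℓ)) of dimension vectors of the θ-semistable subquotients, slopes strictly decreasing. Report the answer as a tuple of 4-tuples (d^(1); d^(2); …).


Via rank(M_{q-1}∘⋯∘M_p): M ≅ I[1,2], I[2,2], I[3,4], I[4,4]^3.
μ_θ-semistable layers: μ^(1)=9; μ^(2)=3; μ^(3)=-3; μ^(4)=-7

((1, 1, 0, 0); (0, 0, 1, 1); (0, 1, 0, 0); (0, 0, 0, 3))


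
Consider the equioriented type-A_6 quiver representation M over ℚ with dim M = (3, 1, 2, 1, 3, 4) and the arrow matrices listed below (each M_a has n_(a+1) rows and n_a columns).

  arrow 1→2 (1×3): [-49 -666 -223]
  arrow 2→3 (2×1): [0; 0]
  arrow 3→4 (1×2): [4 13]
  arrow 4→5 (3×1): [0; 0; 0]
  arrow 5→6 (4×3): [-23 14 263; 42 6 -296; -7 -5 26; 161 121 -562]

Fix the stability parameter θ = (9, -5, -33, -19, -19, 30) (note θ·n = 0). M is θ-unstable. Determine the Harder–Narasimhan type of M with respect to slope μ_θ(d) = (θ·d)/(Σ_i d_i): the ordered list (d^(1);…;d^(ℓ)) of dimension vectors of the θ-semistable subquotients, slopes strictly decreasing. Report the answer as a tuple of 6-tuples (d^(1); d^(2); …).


Interval decomposition of M: I[1,1]^2, I[1,2], I[3,3], I[3,4], I[5,6]^3, I[6,6].
HN type (ℓ=5): μ^(1)=30; μ^(2)=9; μ^(3)=2; μ^(4)=-19; μ^(5)=-33

((0, 0, 0, 0, 0, 4); (2, 0, 0, 0, 0, 0); (1, 1, 0, 0, 0, 0); (0, 0, 0, 1, 3, 0); (0, 0, 2, 0, 0, 0))


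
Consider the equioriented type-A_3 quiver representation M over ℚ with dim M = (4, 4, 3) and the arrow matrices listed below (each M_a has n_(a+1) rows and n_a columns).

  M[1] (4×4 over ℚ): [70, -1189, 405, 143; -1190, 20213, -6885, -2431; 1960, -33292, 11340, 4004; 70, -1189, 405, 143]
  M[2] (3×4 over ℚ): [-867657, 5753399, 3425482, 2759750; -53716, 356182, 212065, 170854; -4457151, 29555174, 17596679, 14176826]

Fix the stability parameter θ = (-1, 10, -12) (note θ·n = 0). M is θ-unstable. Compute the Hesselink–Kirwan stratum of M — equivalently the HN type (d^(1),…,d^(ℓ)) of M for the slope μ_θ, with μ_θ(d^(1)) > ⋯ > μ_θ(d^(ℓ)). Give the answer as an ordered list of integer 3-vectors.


Interval decomposition of M: I[1,1]^3, I[1,3], I[2,2], I[2,3]^2.
HN type (ℓ=2): μ^(1)=10; μ^(2)=-1

((0, 1, 0); (4, 3, 3))


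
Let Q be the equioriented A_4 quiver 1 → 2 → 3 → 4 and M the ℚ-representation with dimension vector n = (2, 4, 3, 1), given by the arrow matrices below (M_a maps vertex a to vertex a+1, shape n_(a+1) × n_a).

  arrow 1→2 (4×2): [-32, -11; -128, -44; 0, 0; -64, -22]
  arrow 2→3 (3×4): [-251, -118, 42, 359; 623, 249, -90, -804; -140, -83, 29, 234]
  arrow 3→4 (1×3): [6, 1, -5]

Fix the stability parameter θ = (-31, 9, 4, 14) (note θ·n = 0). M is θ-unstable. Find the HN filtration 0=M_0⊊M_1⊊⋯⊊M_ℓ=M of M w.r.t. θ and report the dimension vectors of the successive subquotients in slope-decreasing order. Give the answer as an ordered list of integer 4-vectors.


Via rank(M_{q-1}∘⋯∘M_p): M ≅ I[1,1], I[1,4], I[2,2], I[2,3]^2.
μ_θ-semistable layers: μ^(1)=14; μ^(2)=9; μ^(3)=13/2; μ^(4)=-31

((0, 0, 0, 1); (0, 1, 0, 0); (0, 3, 3, 0); (2, 0, 0, 0))


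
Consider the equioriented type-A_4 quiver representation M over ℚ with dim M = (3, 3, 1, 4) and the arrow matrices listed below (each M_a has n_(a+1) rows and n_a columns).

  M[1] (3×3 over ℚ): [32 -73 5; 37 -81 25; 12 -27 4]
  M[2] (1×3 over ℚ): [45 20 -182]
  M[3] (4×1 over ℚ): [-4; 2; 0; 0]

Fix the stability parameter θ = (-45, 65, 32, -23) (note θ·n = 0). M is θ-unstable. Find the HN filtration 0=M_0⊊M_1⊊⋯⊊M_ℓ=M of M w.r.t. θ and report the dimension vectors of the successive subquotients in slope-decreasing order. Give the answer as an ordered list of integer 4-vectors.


Interval decomposition of M: I[1,2]^2, I[1,4], I[4,4]^3.
HN type (ℓ=4): μ^(1)=65; μ^(2)=74/3; μ^(3)=-23; μ^(4)=-45

((0, 2, 0, 0); (0, 1, 1, 1); (0, 0, 0, 3); (3, 0, 0, 0))


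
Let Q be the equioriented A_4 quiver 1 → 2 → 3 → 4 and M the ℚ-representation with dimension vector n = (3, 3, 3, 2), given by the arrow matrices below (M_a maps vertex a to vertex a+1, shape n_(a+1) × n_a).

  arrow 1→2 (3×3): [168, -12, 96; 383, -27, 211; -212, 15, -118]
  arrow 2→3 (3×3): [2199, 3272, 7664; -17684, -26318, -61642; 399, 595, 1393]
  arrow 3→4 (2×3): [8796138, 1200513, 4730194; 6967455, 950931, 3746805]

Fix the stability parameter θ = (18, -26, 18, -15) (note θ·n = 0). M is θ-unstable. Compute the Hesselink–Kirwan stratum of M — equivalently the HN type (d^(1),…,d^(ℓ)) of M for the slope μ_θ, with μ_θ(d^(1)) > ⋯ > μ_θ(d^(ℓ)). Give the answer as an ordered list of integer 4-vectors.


Interval decomposition of M: I[1,1], I[1,3], I[1,4], I[2,2], I[3,4].
HN type (ℓ=4): μ^(1)=18; μ^(2)=3/2; μ^(3)=-4; μ^(4)=-26

((1, 0, 1, 0); (0, 0, 2, 2); (2, 2, 0, 0); (0, 1, 0, 0))


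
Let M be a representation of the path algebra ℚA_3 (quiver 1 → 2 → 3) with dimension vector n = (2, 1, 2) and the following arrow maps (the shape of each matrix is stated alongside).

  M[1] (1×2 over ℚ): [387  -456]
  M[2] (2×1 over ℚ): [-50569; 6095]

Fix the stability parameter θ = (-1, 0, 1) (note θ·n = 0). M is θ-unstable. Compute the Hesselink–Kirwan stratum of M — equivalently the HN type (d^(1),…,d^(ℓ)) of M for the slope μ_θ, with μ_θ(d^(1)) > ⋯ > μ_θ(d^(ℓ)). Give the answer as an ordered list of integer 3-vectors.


Interval decomposition of M: I[1,1], I[1,3], I[3,3].
HN type (ℓ=3): μ^(1)=1; μ^(2)=0; μ^(3)=-1

((0, 0, 2); (0, 1, 0); (2, 0, 0))


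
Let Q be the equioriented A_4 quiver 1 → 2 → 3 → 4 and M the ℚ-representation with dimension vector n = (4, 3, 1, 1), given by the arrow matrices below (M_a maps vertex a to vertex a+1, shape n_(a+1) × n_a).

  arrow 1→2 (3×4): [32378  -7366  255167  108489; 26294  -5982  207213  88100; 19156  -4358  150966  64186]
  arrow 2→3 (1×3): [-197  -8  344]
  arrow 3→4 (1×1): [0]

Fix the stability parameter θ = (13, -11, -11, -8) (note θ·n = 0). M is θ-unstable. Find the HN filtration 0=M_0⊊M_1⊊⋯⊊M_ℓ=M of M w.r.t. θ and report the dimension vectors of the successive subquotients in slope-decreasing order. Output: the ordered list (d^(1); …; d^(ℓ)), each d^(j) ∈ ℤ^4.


Via rank(M_{q-1}∘⋯∘M_p): M ≅ I[1,1], I[1,2]^2, I[1,3], I[4,4].
μ_θ-semistable layers: μ^(1)=13; μ^(2)=1; μ^(3)=-3; μ^(4)=-8

((1, 0, 0, 0); (2, 2, 0, 0); (1, 1, 1, 0); (0, 0, 0, 1))


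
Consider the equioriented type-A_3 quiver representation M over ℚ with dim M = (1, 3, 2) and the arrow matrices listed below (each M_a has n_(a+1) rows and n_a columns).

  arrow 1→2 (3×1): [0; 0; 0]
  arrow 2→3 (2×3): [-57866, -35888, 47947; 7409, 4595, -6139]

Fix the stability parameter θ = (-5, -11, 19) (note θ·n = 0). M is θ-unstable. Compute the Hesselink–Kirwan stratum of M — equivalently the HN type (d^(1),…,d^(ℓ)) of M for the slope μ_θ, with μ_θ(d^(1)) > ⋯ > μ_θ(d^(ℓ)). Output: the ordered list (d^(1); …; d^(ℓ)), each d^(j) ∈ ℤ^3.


Via rank(M_{q-1}∘⋯∘M_p): M ≅ I[1,1], I[2,2], I[2,3]^2.
μ_θ-semistable layers: μ^(1)=19; μ^(2)=-5; μ^(3)=-11

((0, 0, 2); (1, 0, 0); (0, 3, 0))


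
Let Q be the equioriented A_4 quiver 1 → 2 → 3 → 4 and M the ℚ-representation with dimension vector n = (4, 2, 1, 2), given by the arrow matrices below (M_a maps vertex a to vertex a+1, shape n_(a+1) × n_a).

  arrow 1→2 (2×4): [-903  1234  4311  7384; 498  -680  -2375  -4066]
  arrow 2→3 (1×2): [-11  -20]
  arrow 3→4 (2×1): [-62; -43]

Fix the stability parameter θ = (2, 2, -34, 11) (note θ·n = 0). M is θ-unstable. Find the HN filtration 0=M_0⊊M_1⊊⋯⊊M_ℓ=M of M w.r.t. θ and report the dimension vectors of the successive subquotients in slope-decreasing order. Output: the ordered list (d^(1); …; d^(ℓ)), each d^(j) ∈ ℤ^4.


Barcode: M ≅ I[1,1]^2, I[1,2], I[1,4], I[4,4]. HN layers by μ_θ (3 steps, strictly decreasing):
  μ^(1)=11; μ^(2)=2; μ^(3)=-10

((0, 0, 0, 2); (3, 1, 0, 0); (1, 1, 1, 0))


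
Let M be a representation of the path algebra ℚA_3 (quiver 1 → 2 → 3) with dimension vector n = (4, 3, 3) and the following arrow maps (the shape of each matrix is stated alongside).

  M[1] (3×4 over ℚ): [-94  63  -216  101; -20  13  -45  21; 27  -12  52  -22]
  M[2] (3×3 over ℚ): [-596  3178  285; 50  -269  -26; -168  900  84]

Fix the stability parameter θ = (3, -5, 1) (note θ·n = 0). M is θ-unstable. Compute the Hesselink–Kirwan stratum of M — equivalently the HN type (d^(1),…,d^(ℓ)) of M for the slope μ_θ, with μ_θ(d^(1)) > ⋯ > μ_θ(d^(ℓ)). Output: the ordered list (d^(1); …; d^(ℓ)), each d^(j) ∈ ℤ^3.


Interval decomposition of M: I[1,1], I[1,2], I[1,3]^2, I[3,3].
HN type (ℓ=3): μ^(1)=3; μ^(2)=1; μ^(3)=-1

((1, 0, 0); (0, 0, 3); (3, 3, 0))


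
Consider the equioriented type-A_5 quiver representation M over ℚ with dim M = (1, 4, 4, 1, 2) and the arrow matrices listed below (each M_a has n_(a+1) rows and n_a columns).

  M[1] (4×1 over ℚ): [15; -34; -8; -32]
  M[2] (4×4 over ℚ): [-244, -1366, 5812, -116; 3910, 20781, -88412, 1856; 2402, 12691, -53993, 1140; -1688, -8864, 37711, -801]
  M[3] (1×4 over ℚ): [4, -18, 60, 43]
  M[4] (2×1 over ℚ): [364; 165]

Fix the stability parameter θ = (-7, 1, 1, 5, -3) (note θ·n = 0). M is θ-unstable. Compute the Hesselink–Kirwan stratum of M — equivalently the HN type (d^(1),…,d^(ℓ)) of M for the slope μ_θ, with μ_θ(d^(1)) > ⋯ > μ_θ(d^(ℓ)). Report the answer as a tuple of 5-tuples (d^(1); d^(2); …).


Barcode: M ≅ I[1,2], I[2,3]^2, I[2,5], I[3,3], I[5,5]. HN layers by μ_θ (3 steps, strictly decreasing):
  μ^(1)=1; μ^(2)=-3; μ^(3)=-7

((0, 4, 4, 1, 1); (0, 0, 0, 0, 1); (1, 0, 0, 0, 0))


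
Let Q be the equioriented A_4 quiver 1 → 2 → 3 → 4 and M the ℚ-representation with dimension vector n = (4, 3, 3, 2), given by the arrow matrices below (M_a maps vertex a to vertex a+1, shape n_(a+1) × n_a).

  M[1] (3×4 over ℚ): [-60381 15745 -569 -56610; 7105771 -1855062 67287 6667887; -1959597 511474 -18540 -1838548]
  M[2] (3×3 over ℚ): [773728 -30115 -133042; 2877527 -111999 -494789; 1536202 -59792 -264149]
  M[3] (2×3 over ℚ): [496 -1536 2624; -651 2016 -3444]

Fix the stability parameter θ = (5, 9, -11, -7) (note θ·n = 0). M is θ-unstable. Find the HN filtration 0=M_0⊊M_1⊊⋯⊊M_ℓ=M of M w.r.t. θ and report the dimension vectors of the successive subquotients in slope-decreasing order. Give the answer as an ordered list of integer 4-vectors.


Interval decomposition of M: I[1,1], I[1,3]^2, I[1,4], I[4,4].
HN type (ℓ=4): μ^(1)=5; μ^(2)=1; μ^(3)=-1; μ^(4)=-7

((1, 0, 0, 0); (2, 2, 2, 0); (1, 1, 1, 1); (0, 0, 0, 1))


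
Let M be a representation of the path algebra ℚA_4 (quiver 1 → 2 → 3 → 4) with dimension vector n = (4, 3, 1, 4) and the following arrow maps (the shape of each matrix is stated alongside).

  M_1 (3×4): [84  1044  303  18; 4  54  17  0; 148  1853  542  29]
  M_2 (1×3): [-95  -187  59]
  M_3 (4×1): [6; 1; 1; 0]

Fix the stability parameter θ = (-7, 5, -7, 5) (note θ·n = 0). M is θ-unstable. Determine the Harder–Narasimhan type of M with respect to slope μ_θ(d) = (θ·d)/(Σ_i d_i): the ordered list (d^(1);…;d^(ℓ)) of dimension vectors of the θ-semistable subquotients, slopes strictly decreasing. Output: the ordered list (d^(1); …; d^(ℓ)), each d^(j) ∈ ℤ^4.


Via rank(M_{q-1}∘⋯∘M_p): M ≅ I[1,1]^2, I[1,2], I[1,4], I[2,2], I[4,4]^3.
μ_θ-semistable layers: μ^(1)=5; μ^(2)=-1; μ^(3)=-7

((0, 2, 0, 4); (0, 1, 1, 0); (4, 0, 0, 0))


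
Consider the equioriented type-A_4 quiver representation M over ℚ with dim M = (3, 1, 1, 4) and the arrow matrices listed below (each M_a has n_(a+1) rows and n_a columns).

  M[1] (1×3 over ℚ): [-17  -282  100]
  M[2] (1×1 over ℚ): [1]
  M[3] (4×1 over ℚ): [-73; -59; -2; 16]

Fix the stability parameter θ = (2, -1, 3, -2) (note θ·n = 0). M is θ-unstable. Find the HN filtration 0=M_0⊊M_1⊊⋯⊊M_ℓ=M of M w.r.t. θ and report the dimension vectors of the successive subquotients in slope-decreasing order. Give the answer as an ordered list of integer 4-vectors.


Via rank(M_{q-1}∘⋯∘M_p): M ≅ I[1,1]^2, I[1,4], I[4,4]^3.
μ_θ-semistable layers: μ^(1)=2; μ^(2)=1/2; μ^(3)=-2

((2, 0, 0, 0); (1, 1, 1, 1); (0, 0, 0, 3))


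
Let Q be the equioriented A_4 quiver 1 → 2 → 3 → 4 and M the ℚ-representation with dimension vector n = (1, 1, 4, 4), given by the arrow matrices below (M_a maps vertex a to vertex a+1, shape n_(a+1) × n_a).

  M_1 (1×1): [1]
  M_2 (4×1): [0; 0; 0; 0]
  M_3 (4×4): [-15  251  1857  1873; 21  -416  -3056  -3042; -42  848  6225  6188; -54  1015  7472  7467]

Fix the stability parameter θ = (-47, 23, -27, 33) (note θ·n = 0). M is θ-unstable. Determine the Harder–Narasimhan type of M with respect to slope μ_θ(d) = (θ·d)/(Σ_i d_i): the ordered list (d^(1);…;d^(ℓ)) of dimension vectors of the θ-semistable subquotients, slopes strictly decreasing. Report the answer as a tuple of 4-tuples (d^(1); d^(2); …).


Via rank(M_{q-1}∘⋯∘M_p): M ≅ I[1,2], I[3,3], I[3,4]^3, I[4,4].
μ_θ-semistable layers: μ^(1)=33; μ^(2)=23; μ^(3)=-27; μ^(4)=-47

((0, 0, 0, 4); (0, 1, 0, 0); (0, 0, 4, 0); (1, 0, 0, 0))


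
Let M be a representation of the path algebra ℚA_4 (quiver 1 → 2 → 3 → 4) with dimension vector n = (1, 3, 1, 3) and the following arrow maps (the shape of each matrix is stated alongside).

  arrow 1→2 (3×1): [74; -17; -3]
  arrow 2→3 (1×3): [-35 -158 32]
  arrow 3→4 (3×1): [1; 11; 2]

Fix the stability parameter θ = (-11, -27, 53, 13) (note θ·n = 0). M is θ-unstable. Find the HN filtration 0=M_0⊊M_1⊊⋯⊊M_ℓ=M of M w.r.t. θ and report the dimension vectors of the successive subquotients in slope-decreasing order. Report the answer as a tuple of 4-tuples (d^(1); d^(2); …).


Barcode: M ≅ I[1,2], I[2,2], I[2,4], I[4,4]^2. HN layers by μ_θ (4 steps, strictly decreasing):
  μ^(1)=33; μ^(2)=13; μ^(3)=-19; μ^(4)=-27

((0, 0, 1, 1); (0, 0, 0, 2); (1, 1, 0, 0); (0, 2, 0, 0))


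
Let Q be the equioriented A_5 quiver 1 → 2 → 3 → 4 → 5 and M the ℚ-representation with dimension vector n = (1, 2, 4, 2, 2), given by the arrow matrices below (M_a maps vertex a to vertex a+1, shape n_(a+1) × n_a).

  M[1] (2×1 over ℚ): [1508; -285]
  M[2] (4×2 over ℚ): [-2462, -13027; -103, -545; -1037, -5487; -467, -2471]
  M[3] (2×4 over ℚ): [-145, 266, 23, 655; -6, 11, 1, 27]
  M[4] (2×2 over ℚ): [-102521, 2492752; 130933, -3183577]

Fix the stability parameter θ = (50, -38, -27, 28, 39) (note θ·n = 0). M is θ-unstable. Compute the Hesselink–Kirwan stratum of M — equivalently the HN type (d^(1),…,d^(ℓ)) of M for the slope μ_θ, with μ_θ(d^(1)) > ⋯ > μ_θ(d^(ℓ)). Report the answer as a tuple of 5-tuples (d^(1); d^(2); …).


Via rank(M_{q-1}∘⋯∘M_p): M ≅ I[1,5], I[2,5], I[3,3]^2.
μ_θ-semistable layers: μ^(1)=39; μ^(2)=28; μ^(3)=-5; μ^(4)=-27; μ^(5)=-38

((0, 0, 0, 0, 2); (0, 0, 0, 2, 0); (1, 1, 1, 0, 0); (0, 0, 3, 0, 0); (0, 1, 0, 0, 0))


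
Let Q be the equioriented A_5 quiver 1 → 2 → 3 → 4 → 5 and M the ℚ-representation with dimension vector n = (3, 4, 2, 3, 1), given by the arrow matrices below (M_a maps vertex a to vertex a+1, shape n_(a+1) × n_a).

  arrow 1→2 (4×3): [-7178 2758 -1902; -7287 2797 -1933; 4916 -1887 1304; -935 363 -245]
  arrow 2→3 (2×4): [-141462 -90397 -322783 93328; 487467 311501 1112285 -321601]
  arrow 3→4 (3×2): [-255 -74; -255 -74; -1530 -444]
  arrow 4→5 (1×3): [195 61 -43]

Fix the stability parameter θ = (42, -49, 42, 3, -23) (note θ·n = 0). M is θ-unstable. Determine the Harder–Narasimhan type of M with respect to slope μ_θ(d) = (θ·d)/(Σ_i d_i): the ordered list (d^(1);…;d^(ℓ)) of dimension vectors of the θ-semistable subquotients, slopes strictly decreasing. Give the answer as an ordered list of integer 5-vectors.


Barcode: M ≅ I[1,1], I[1,3], I[1,5], I[2,2]^2, I[4,4]^2. HN layers by μ_θ (5 steps, strictly decreasing):
  μ^(1)=42; μ^(2)=22/3; μ^(3)=3; μ^(4)=-7/2; μ^(5)=-49

((1, 0, 1, 0, 0); (0, 0, 1, 1, 1); (0, 0, 0, 2, 0); (2, 2, 0, 0, 0); (0, 2, 0, 0, 0))


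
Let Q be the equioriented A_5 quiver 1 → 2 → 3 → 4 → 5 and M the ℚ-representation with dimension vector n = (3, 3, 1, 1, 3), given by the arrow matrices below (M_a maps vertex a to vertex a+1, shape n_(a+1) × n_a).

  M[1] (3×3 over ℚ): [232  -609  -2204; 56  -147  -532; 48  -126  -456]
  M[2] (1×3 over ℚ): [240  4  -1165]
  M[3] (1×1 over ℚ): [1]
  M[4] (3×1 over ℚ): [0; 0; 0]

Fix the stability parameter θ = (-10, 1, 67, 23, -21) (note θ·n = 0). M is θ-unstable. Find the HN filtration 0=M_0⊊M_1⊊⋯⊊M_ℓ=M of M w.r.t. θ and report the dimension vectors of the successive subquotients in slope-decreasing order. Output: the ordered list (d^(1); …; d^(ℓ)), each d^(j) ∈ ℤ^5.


Barcode: M ≅ I[1,1]^2, I[1,4], I[2,2]^2, I[5,5]^3. HN layers by μ_θ (4 steps, strictly decreasing):
  μ^(1)=45; μ^(2)=1; μ^(3)=-10; μ^(4)=-21

((0, 0, 1, 1, 0); (0, 3, 0, 0, 0); (3, 0, 0, 0, 0); (0, 0, 0, 0, 3))


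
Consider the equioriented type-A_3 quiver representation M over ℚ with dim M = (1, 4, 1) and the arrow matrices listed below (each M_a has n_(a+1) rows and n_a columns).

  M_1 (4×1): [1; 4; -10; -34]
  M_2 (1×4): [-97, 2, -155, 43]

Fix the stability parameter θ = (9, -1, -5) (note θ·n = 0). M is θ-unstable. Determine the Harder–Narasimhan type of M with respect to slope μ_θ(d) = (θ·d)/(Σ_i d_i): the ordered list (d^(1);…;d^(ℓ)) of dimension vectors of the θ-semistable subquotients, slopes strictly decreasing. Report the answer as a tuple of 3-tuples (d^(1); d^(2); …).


Via rank(M_{q-1}∘⋯∘M_p): M ≅ I[1,3], I[2,2]^3.
μ_θ-semistable layers: μ^(1)=1; μ^(2)=-1

((1, 1, 1); (0, 3, 0))


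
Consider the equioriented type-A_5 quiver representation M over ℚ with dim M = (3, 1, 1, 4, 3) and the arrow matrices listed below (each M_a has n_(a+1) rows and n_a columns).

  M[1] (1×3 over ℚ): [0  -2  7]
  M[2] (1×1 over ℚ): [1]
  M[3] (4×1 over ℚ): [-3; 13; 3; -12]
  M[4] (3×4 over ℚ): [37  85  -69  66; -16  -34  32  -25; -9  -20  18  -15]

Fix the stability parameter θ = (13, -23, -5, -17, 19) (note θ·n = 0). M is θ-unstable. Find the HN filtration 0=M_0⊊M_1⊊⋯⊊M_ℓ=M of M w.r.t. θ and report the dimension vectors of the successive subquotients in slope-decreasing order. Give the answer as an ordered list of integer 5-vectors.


Interval decomposition of M: I[1,1]^2, I[1,5], I[4,4], I[4,5]^2.
HN type (ℓ=4): μ^(1)=19; μ^(2)=13; μ^(3)=-8; μ^(4)=-17

((0, 0, 0, 0, 3); (2, 0, 0, 0, 0); (1, 1, 1, 1, 0); (0, 0, 0, 3, 0))


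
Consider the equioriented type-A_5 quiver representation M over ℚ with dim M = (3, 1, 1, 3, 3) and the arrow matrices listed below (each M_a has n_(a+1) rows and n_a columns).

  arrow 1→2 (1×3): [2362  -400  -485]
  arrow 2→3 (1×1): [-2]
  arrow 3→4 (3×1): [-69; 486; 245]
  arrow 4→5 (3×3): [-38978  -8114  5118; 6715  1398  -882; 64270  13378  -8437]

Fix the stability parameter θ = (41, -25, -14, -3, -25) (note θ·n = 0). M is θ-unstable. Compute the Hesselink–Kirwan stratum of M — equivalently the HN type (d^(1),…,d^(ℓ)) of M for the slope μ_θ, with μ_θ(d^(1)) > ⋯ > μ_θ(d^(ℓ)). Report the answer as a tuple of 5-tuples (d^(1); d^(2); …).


Via rank(M_{q-1}∘⋯∘M_p): M ≅ I[1,1]^2, I[1,5], I[4,5]^2.
μ_θ-semistable layers: μ^(1)=41; μ^(2)=-26/5; μ^(3)=-14

((2, 0, 0, 0, 0); (1, 1, 1, 1, 1); (0, 0, 0, 2, 2))


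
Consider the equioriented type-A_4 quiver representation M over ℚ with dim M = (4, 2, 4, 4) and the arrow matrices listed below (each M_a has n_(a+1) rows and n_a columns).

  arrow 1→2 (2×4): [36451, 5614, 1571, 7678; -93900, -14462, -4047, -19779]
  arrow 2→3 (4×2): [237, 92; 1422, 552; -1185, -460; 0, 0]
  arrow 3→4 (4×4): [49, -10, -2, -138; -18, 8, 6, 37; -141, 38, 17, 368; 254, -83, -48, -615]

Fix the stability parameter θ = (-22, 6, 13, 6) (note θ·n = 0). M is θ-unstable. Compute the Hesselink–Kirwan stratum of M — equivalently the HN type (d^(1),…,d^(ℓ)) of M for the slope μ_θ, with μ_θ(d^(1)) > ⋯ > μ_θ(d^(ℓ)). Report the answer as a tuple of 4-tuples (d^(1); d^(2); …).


Interval decomposition of M: I[1,1]^2, I[1,2], I[1,4], I[3,4]^3.
HN type (ℓ=3): μ^(1)=19/2; μ^(2)=6; μ^(3)=-22

((0, 0, 4, 4); (0, 2, 0, 0); (4, 0, 0, 0))


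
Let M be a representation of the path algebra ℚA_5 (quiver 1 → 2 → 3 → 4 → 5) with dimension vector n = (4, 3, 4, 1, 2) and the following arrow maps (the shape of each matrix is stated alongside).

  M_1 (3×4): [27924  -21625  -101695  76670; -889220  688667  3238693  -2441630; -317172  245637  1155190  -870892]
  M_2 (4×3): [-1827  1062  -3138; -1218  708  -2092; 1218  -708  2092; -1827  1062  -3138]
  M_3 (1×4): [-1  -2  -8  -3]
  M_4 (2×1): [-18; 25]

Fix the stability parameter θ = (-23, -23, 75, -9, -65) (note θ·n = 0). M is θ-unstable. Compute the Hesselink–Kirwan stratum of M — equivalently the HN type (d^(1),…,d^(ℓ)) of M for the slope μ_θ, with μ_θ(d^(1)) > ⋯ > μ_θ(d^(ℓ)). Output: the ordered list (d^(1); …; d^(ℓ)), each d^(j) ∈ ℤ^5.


Interval decomposition of M: I[1,1], I[1,2]^2, I[1,3], I[3,3]^2, I[3,5], I[5,5].
HN type (ℓ=4): μ^(1)=75; μ^(2)=1/3; μ^(3)=-23; μ^(4)=-65

((0, 0, 3, 0, 0); (0, 0, 1, 1, 1); (4, 3, 0, 0, 0); (0, 0, 0, 0, 1))


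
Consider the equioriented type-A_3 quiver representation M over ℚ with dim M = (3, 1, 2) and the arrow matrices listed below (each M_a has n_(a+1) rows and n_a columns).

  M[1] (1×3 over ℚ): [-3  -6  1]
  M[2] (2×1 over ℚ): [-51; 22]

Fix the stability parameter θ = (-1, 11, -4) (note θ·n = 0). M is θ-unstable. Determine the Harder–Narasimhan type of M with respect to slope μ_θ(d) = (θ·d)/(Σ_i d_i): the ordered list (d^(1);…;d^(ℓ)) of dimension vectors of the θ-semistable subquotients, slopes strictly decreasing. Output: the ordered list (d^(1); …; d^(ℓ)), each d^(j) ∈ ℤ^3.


Interval decomposition of M: I[1,1]^2, I[1,3], I[3,3].
HN type (ℓ=3): μ^(1)=7/2; μ^(2)=-1; μ^(3)=-4

((0, 1, 1); (3, 0, 0); (0, 0, 1))


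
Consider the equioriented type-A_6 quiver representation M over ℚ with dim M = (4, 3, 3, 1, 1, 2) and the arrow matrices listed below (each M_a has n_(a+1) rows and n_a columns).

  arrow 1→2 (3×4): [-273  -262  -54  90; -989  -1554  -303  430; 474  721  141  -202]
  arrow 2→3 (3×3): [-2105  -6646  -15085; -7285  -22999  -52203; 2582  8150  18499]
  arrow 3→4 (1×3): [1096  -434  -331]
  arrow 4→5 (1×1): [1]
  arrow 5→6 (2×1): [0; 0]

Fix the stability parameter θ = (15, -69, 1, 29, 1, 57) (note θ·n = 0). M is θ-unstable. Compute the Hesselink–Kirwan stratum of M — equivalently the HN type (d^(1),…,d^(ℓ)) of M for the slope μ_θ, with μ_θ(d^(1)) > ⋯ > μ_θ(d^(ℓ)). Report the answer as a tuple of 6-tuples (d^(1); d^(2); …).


Interval decomposition of M: I[1,1], I[1,3]^2, I[1,5], I[6,6]^2.
HN type (ℓ=4): μ^(1)=57; μ^(2)=15; μ^(3)=1; μ^(4)=-27

((0, 0, 0, 0, 0, 2); (1, 0, 0, 1, 1, 0); (0, 0, 3, 0, 0, 0); (3, 3, 0, 0, 0, 0))


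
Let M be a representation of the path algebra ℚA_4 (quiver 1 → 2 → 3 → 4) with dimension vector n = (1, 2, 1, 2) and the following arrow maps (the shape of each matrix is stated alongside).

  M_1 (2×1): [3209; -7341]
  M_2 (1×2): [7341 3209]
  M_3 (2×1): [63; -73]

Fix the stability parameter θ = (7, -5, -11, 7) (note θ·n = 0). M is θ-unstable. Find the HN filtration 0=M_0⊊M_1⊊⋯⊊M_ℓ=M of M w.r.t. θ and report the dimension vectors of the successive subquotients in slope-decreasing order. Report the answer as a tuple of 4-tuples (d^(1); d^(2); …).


Interval decomposition of M: I[1,2], I[2,4], I[4,4].
HN type (ℓ=3): μ^(1)=7; μ^(2)=1; μ^(3)=-8

((0, 0, 0, 2); (1, 1, 0, 0); (0, 1, 1, 0))


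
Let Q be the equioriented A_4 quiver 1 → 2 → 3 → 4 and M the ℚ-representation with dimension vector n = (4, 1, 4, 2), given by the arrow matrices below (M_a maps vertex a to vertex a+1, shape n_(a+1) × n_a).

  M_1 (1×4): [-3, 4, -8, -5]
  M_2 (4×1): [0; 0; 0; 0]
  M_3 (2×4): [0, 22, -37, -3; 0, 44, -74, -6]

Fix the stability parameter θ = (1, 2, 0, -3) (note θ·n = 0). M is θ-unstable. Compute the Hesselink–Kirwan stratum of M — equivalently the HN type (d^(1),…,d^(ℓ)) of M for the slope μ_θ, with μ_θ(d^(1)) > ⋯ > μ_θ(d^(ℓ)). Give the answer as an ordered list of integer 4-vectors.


Via rank(M_{q-1}∘⋯∘M_p): M ≅ I[1,1]^3, I[1,2], I[3,3]^3, I[3,4], I[4,4].
μ_θ-semistable layers: μ^(1)=2; μ^(2)=1; μ^(3)=0; μ^(4)=-3/2; μ^(5)=-3

((0, 1, 0, 0); (4, 0, 0, 0); (0, 0, 3, 0); (0, 0, 1, 1); (0, 0, 0, 1))


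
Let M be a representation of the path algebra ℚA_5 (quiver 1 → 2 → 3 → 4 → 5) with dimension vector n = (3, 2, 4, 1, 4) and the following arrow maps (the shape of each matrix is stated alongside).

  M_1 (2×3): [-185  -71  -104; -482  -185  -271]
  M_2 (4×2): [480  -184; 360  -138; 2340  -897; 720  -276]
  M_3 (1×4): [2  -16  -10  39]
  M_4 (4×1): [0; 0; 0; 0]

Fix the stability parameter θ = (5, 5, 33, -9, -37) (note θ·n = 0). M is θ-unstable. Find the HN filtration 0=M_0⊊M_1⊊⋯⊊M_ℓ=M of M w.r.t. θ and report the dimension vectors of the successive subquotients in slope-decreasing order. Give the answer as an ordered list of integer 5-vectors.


Barcode: M ≅ I[1,1], I[1,2], I[1,4], I[3,3]^3, I[5,5]^4. HN layers by μ_θ (4 steps, strictly decreasing):
  μ^(1)=33; μ^(2)=12; μ^(3)=5; μ^(4)=-37

((0, 0, 3, 0, 0); (0, 0, 1, 1, 0); (3, 2, 0, 0, 0); (0, 0, 0, 0, 4))
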